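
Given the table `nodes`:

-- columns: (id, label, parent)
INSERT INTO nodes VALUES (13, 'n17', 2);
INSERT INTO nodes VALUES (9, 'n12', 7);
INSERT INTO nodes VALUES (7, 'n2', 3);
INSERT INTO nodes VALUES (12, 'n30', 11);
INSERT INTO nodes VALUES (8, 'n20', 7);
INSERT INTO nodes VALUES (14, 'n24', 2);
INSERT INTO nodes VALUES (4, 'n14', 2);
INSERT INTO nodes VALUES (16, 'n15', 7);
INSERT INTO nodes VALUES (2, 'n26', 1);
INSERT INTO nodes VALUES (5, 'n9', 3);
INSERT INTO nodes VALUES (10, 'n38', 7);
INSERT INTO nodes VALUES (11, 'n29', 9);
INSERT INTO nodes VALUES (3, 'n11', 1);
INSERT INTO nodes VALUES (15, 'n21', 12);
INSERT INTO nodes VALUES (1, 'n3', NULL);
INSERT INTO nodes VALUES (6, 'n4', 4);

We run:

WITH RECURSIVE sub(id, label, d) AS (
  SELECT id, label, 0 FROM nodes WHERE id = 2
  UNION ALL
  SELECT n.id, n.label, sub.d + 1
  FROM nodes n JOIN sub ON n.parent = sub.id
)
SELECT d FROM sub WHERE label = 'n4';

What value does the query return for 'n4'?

Base: id=2 (n26) at d 0.
Iteration 1: rows with parent in {2} -> n14 (id 4, d 1), n17 (id 13, d 1), n24 (id 14, d 1).
Iteration 2: rows with parent in {4,13,14} -> n4 (id 6, d 2).
Iteration 3: no rows with parent in {6}; recursion stops.

2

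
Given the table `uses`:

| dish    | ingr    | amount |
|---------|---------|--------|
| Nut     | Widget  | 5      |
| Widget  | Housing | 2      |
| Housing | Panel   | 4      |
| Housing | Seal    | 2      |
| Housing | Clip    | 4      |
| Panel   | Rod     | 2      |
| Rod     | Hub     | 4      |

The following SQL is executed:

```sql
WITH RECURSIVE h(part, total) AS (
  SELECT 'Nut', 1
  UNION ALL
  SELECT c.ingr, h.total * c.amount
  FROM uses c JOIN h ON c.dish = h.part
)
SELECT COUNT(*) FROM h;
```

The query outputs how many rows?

Base: (Nut, total=1).
Iteration 1: components of {Nut} -> Widget = 1*5 = 5.
Iteration 2: components of {Widget} -> Housing = 5*2 = 10.
Iteration 3: components of {Housing} -> Clip = 10*4 = 40, Panel = 10*4 = 40, Seal = 10*2 = 20.
Iteration 4: components of {Clip,Panel,Seal} -> Rod = 40*2 = 80.
Iteration 5: components of {Rod} -> Hub = 80*4 = 320.
Iteration 6: no further components; recursion stops.
Total rows emitted: 8.

8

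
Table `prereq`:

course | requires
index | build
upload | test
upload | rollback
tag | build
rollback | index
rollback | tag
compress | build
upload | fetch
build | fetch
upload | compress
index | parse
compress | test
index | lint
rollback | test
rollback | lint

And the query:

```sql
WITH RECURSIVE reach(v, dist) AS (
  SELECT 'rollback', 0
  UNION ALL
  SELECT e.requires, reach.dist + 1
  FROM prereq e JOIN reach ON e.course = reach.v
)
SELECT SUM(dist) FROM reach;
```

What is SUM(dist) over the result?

18

Base: (rollback, dist=0).
Iteration 1: edges from {rollback} -> (index, dist=1), (lint, dist=1), (tag, dist=1), (test, dist=1).
Iteration 2: edges from {index,lint,tag,test} -> (build, dist=2) x2, (lint, dist=2), (parse, dist=2). [UNION ALL keeps all 4 new rows, including repeats]
Iteration 3: edges from {build,lint,parse} -> (fetch, dist=3) x2. [UNION ALL keeps all 2 new rows, including repeats]
Iteration 4: no outgoing edges from {fetch}; recursion stops.
SUM(dist) = 0 + 1 + 1 + 1 + 1 + 2 + 2 + 2 + 2 + 3 + 3 = 18.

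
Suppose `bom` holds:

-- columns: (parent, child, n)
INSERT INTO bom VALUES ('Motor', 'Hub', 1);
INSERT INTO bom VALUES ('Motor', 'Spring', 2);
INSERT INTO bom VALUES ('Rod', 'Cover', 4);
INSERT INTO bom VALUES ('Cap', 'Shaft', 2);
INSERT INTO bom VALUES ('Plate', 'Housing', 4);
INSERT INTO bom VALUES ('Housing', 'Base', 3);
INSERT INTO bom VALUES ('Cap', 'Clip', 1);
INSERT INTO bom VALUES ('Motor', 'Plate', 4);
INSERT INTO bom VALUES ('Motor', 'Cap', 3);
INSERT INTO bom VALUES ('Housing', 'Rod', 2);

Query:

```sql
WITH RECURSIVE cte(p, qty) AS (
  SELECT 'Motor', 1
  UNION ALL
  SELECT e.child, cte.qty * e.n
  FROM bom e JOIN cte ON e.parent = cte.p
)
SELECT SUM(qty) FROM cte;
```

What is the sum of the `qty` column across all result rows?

Base: (Motor, qty=1).
Iteration 1: components of {Motor} -> Cap = 1*3 = 3, Hub = 1*1 = 1, Plate = 1*4 = 4, Spring = 1*2 = 2.
Iteration 2: components of {Cap,Hub,Plate,Spring} -> Clip = 3*1 = 3, Housing = 4*4 = 16, Shaft = 3*2 = 6.
Iteration 3: components of {Clip,Housing,Shaft} -> Base = 16*3 = 48, Rod = 16*2 = 32.
Iteration 4: components of {Base,Rod} -> Cover = 32*4 = 128.
Iteration 5: no further components; recursion stops.
SUM(qty) = 1 + 2 + 4 + 1 + 3 + 16 + 3 + 6 + 32 + 48 + 128 = 244.

244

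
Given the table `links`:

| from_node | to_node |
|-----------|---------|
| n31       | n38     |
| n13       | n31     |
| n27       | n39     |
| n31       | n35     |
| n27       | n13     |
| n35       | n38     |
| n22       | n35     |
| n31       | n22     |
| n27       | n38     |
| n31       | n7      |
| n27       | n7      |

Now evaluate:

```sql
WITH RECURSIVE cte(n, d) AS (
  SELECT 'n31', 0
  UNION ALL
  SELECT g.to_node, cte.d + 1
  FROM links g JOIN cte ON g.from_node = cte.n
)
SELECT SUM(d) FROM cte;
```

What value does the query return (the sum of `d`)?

11

Base: (n31, d=0).
Iteration 1: edges from {n31} -> (n22, d=1), (n35, d=1), (n38, d=1), (n7, d=1).
Iteration 2: edges from {n22,n35,n38,n7} -> (n35, d=2), (n38, d=2).
Iteration 3: edges from {n35,n38} -> (n38, d=3).
Iteration 4: no outgoing edges from {n38}; recursion stops.
SUM(d) = 0 + 1 + 1 + 1 + 1 + 2 + 2 + 3 = 11.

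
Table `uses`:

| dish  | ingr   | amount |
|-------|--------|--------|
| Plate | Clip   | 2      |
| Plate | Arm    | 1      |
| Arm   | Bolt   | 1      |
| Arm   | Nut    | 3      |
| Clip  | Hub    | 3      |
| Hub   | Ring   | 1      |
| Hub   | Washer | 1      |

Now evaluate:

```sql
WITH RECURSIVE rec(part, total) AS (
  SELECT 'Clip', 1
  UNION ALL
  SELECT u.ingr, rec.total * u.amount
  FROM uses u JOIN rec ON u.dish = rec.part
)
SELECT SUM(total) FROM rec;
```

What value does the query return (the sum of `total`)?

Base: (Clip, total=1).
Iteration 1: components of {Clip} -> Hub = 1*3 = 3.
Iteration 2: components of {Hub} -> Ring = 3*1 = 3, Washer = 3*1 = 3.
Iteration 3: no further components; recursion stops.
SUM(total) = 1 + 3 + 3 + 3 = 10.

10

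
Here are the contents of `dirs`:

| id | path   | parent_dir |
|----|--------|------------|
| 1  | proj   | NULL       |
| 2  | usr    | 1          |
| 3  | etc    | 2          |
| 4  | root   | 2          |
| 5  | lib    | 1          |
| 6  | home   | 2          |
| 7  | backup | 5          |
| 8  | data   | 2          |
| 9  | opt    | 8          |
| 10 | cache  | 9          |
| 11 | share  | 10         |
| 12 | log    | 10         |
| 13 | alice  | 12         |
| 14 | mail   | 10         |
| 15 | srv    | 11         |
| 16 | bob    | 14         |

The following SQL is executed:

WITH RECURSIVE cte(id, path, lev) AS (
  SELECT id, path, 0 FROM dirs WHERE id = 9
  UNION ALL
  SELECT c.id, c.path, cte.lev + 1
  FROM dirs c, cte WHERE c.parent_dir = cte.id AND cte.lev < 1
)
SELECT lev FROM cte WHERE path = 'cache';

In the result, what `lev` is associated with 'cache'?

Base: id=9 (opt) at lev 0.
Iteration 1: rows with parent_dir in {9} -> cache (id 10, lev 1).
Iteration 2: lev < 1 fails for all current rows; recursion stops.

1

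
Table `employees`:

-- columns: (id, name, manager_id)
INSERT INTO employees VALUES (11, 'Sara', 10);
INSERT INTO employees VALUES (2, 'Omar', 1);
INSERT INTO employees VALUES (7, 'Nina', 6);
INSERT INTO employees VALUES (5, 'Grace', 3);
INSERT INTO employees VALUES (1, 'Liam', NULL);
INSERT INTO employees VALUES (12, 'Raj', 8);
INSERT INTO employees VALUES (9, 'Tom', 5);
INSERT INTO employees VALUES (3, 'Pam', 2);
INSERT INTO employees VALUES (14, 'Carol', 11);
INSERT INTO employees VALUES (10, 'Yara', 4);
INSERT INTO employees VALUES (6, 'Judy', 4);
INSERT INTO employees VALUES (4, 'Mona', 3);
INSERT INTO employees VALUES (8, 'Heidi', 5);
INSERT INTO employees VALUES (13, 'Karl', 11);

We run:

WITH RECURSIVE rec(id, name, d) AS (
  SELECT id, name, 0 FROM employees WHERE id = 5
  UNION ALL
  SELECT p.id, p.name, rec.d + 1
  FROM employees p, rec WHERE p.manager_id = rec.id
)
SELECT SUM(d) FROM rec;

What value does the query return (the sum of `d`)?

4

Base: id=5 (Grace) at d 0.
Iteration 1: rows with manager_id in {5} -> Heidi (id 8, d 1), Tom (id 9, d 1).
Iteration 2: rows with manager_id in {8,9} -> Raj (id 12, d 2).
Iteration 3: no rows with manager_id in {12}; recursion stops.
SUM(d) = 0 + 1 + 1 + 2 = 4.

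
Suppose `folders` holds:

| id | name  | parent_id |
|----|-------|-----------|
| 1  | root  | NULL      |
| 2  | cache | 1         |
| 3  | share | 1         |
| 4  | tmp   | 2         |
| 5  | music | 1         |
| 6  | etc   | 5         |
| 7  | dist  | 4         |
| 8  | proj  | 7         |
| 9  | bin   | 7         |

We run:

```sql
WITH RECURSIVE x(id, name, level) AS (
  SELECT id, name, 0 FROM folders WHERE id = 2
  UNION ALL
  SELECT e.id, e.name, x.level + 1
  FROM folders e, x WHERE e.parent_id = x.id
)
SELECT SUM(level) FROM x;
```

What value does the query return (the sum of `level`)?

9

Base: id=2 (cache) at level 0.
Iteration 1: rows with parent_id in {2} -> tmp (id 4, level 1).
Iteration 2: rows with parent_id in {4} -> dist (id 7, level 2).
Iteration 3: rows with parent_id in {7} -> proj (id 8, level 3), bin (id 9, level 3).
Iteration 4: no rows with parent_id in {8,9}; recursion stops.
SUM(level) = 0 + 1 + 2 + 3 + 3 = 9.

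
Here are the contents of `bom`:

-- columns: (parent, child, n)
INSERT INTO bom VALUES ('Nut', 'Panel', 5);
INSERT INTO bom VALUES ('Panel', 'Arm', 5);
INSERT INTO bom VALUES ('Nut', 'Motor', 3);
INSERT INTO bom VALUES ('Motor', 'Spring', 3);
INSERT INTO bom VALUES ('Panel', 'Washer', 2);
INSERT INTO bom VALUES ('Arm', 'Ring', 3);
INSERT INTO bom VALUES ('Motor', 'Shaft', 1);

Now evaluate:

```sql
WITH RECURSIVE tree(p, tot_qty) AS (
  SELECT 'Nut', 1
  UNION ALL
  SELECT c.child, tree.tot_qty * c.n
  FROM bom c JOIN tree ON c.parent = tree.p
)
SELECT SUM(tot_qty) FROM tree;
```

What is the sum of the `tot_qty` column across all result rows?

131

Base: (Nut, tot_qty=1).
Iteration 1: components of {Nut} -> Motor = 1*3 = 3, Panel = 1*5 = 5.
Iteration 2: components of {Motor,Panel} -> Arm = 5*5 = 25, Shaft = 3*1 = 3, Spring = 3*3 = 9, Washer = 5*2 = 10.
Iteration 3: components of {Arm,Shaft,Spring,Washer} -> Ring = 25*3 = 75.
Iteration 4: no further components; recursion stops.
SUM(tot_qty) = 1 + 5 + 3 + 25 + 10 + 9 + 3 + 75 = 131.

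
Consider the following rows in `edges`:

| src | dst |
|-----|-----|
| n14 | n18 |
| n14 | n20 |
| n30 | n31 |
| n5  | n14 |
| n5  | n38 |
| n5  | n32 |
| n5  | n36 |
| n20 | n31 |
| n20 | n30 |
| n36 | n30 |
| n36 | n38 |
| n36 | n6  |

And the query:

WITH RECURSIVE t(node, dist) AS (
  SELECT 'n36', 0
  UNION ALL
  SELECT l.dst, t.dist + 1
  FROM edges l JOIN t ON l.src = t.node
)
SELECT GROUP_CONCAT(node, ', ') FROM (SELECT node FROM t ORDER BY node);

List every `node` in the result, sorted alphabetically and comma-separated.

Base: (n36, dist=0).
Iteration 1: edges from {n36} -> (n30, dist=1), (n38, dist=1), (n6, dist=1).
Iteration 2: edges from {n30,n38,n6} -> (n31, dist=2).
Iteration 3: no outgoing edges from {n31}; recursion stops.

n30, n31, n36, n38, n6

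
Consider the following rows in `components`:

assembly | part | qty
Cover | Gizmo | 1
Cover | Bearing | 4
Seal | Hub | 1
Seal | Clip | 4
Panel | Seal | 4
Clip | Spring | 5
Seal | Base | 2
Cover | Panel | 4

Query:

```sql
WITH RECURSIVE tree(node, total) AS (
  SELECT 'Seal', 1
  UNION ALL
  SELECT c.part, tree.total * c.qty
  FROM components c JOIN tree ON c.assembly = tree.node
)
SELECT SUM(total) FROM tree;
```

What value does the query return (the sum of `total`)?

Base: (Seal, total=1).
Iteration 1: components of {Seal} -> Base = 1*2 = 2, Clip = 1*4 = 4, Hub = 1*1 = 1.
Iteration 2: components of {Base,Clip,Hub} -> Spring = 4*5 = 20.
Iteration 3: no further components; recursion stops.
SUM(total) = 1 + 4 + 2 + 1 + 20 = 28.

28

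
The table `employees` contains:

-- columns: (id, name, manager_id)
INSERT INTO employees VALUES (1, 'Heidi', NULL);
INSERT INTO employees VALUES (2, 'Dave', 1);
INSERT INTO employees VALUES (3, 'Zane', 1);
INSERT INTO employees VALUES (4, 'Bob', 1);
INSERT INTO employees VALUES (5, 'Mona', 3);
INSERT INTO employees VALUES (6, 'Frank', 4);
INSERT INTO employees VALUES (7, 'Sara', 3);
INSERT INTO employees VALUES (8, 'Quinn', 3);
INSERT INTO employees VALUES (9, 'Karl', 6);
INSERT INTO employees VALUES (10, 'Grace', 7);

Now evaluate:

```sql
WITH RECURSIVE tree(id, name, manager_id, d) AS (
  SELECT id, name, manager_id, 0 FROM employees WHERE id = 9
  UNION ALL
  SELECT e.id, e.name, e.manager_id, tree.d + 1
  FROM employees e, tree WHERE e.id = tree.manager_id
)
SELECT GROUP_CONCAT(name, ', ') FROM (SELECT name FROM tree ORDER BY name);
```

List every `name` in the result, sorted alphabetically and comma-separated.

Base: id=9 (Karl), manager_id=6, d 0.
Iteration 1: join on id=6 -> Frank (id 6, manager_id=4, d 1).
Iteration 2: join on id=4 -> Bob (id 4, manager_id=1, d 2).
Iteration 3: join on id=1 -> Heidi (id 1, manager_id=NULL, d 3).
Iteration 4: manager_id is NULL; no match; recursion stops.

Bob, Frank, Heidi, Karl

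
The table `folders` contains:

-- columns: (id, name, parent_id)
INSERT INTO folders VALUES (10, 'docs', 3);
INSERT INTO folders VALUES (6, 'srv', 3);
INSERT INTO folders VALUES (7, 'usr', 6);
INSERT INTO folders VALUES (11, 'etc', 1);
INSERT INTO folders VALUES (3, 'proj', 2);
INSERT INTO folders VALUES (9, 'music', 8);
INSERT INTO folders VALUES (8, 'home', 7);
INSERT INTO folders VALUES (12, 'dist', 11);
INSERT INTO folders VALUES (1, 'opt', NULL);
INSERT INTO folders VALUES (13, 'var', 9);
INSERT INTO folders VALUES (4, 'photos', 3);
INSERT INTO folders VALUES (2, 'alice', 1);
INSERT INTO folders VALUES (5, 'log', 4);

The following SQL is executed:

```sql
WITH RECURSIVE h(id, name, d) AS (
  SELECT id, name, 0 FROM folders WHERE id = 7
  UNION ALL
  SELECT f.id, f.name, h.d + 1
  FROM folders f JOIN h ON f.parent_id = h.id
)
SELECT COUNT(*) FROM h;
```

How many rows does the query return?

4

Base: id=7 (usr) at d 0.
Iteration 1: rows with parent_id in {7} -> home (id 8, d 1).
Iteration 2: rows with parent_id in {8} -> music (id 9, d 2).
Iteration 3: rows with parent_id in {9} -> var (id 13, d 3).
Iteration 4: no rows with parent_id in {13}; recursion stops.
Total rows emitted: 4.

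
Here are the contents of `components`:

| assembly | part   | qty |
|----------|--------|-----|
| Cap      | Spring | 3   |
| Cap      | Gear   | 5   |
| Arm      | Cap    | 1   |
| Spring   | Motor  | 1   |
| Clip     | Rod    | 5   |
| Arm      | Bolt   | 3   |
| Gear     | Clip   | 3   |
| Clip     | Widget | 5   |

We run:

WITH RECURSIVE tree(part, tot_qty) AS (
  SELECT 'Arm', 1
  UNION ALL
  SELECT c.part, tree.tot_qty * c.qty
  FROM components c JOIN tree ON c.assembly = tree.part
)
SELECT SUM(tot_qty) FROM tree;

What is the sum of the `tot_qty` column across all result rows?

181

Base: (Arm, tot_qty=1).
Iteration 1: components of {Arm} -> Bolt = 1*3 = 3, Cap = 1*1 = 1.
Iteration 2: components of {Bolt,Cap} -> Gear = 1*5 = 5, Spring = 1*3 = 3.
Iteration 3: components of {Gear,Spring} -> Clip = 5*3 = 15, Motor = 3*1 = 3.
Iteration 4: components of {Clip,Motor} -> Rod = 15*5 = 75, Widget = 15*5 = 75.
Iteration 5: no further components; recursion stops.
SUM(tot_qty) = 1 + 1 + 3 + 5 + 3 + 15 + 3 + 75 + 75 = 181.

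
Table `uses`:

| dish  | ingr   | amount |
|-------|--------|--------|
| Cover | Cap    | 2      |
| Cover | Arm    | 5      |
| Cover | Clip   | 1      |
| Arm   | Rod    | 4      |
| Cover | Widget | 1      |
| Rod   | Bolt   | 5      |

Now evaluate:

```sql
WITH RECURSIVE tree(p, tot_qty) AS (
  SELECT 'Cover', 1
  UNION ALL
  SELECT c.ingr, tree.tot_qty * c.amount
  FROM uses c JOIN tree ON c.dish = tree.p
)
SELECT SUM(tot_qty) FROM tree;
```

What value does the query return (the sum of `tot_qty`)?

130

Base: (Cover, tot_qty=1).
Iteration 1: components of {Cover} -> Arm = 1*5 = 5, Cap = 1*2 = 2, Clip = 1*1 = 1, Widget = 1*1 = 1.
Iteration 2: components of {Arm,Cap,Clip,Widget} -> Rod = 5*4 = 20.
Iteration 3: components of {Rod} -> Bolt = 20*5 = 100.
Iteration 4: no further components; recursion stops.
SUM(tot_qty) = 1 + 2 + 5 + 1 + 1 + 20 + 100 = 130.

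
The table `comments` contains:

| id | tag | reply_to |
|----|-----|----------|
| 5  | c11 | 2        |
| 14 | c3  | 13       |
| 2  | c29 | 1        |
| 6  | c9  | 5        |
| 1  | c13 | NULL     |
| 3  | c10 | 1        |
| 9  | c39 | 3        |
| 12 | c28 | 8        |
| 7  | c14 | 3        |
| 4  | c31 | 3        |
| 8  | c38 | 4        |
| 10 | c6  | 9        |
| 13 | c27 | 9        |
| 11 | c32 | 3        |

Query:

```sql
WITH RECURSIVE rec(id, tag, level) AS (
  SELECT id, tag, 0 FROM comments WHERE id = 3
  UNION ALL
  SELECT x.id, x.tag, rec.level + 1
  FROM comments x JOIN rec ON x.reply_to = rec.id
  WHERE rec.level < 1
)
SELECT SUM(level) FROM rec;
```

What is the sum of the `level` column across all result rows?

Base: id=3 (c10) at level 0.
Iteration 1: rows with reply_to in {3} -> c31 (id 4, level 1), c14 (id 7, level 1), c39 (id 9, level 1), c32 (id 11, level 1).
Iteration 2: level < 1 fails for all current rows; recursion stops.
SUM(level) = 0 + 1 + 1 + 1 + 1 = 4.

4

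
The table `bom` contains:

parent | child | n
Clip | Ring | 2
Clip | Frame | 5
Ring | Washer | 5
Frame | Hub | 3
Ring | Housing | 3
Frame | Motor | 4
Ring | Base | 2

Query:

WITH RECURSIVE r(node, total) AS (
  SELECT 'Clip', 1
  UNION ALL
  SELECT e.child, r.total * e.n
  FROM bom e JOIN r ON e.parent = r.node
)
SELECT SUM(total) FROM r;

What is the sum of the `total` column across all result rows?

Base: (Clip, total=1).
Iteration 1: components of {Clip} -> Frame = 1*5 = 5, Ring = 1*2 = 2.
Iteration 2: components of {Frame,Ring} -> Base = 2*2 = 4, Housing = 2*3 = 6, Hub = 5*3 = 15, Motor = 5*4 = 20, Washer = 2*5 = 10.
Iteration 3: no further components; recursion stops.
SUM(total) = 1 + 2 + 5 + 6 + 10 + 4 + 20 + 15 = 63.

63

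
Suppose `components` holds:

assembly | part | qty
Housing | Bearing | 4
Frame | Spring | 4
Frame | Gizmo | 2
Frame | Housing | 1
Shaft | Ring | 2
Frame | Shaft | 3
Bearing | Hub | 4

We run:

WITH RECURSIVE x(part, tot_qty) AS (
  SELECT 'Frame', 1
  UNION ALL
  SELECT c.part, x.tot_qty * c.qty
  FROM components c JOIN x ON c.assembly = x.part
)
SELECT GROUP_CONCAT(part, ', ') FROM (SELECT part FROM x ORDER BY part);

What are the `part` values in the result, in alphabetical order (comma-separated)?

Bearing, Frame, Gizmo, Housing, Hub, Ring, Shaft, Spring

Base: (Frame, tot_qty=1).
Iteration 1: components of {Frame} -> Gizmo = 1*2 = 2, Housing = 1*1 = 1, Shaft = 1*3 = 3, Spring = 1*4 = 4.
Iteration 2: components of {Gizmo,Housing,Shaft,Spring} -> Bearing = 1*4 = 4, Ring = 3*2 = 6.
Iteration 3: components of {Bearing,Ring} -> Hub = 4*4 = 16.
Iteration 4: no further components; recursion stops.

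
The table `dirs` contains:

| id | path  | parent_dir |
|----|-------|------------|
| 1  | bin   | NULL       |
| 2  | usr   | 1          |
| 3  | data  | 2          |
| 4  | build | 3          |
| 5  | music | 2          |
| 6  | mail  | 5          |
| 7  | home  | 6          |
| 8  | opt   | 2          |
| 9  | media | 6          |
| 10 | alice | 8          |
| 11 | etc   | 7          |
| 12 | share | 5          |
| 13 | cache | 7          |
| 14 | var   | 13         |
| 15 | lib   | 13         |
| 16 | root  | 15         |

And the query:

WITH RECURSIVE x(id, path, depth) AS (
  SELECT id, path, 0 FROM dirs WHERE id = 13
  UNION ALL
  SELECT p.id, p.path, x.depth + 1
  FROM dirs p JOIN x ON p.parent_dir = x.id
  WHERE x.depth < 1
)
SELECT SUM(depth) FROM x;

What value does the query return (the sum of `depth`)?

Base: id=13 (cache) at depth 0.
Iteration 1: rows with parent_dir in {13} -> var (id 14, depth 1), lib (id 15, depth 1).
Iteration 2: depth < 1 fails for all current rows; recursion stops.
SUM(depth) = 0 + 1 + 1 = 2.

2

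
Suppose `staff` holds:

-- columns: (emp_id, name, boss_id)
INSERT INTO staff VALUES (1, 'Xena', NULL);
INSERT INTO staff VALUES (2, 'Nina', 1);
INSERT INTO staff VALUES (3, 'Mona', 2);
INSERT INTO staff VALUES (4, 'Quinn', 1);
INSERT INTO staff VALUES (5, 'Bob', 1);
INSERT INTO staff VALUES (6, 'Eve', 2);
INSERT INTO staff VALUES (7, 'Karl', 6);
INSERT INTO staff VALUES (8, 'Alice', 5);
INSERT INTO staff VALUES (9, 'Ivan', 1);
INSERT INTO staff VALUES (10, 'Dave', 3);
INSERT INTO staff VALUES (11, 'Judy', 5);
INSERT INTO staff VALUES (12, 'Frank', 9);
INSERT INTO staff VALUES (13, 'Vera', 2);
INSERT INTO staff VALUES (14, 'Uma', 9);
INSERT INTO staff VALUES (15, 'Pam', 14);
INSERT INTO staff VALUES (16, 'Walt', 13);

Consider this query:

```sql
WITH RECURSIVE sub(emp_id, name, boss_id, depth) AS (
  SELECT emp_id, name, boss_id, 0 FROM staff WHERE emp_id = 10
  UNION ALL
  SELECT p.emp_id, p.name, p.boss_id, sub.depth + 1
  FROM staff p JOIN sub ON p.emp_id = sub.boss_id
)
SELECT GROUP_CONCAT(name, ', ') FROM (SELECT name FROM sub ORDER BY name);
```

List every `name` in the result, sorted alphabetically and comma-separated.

Base: emp_id=10 (Dave), boss_id=3, depth 0.
Iteration 1: join on emp_id=3 -> Mona (id 3, boss_id=2, depth 1).
Iteration 2: join on emp_id=2 -> Nina (id 2, boss_id=1, depth 2).
Iteration 3: join on emp_id=1 -> Xena (id 1, boss_id=NULL, depth 3).
Iteration 4: boss_id is NULL; no match; recursion stops.

Dave, Mona, Nina, Xena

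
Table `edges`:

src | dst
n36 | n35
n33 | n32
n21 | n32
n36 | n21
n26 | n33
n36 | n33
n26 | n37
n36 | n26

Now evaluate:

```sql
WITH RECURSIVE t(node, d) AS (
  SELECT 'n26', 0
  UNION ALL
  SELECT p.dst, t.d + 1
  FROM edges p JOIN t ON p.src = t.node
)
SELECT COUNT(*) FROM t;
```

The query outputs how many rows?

Base: (n26, d=0).
Iteration 1: edges from {n26} -> (n33, d=1), (n37, d=1).
Iteration 2: edges from {n33,n37} -> (n32, d=2).
Iteration 3: no outgoing edges from {n32}; recursion stops.
Total rows emitted: 4.

4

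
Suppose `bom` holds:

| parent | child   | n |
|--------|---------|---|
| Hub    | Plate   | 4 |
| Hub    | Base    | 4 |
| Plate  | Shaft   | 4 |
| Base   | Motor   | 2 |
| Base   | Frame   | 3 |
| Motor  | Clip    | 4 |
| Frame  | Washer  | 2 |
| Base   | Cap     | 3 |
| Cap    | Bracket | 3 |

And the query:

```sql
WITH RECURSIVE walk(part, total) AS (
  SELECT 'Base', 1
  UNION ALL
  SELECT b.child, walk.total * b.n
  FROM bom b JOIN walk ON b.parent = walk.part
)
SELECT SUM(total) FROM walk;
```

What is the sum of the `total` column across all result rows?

Base: (Base, total=1).
Iteration 1: components of {Base} -> Cap = 1*3 = 3, Frame = 1*3 = 3, Motor = 1*2 = 2.
Iteration 2: components of {Cap,Frame,Motor} -> Bracket = 3*3 = 9, Clip = 2*4 = 8, Washer = 3*2 = 6.
Iteration 3: no further components; recursion stops.
SUM(total) = 1 + 2 + 3 + 3 + 8 + 6 + 9 = 32.

32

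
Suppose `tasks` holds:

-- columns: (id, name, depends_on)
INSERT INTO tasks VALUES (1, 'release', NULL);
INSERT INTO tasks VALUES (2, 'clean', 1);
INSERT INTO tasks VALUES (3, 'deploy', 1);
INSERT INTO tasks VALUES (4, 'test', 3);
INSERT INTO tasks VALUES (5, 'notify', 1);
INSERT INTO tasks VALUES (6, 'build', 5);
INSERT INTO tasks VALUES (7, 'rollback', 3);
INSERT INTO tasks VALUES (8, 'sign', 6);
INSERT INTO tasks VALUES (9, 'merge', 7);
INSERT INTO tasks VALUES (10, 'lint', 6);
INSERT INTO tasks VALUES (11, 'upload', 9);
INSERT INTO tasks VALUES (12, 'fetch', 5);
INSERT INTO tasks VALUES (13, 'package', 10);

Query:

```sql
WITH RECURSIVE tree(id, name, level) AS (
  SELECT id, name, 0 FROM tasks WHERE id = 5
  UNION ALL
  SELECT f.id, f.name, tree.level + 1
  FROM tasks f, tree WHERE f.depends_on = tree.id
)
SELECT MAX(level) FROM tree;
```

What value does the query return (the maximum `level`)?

Base: id=5 (notify) at level 0.
Iteration 1: rows with depends_on in {5} -> build (id 6, level 1), fetch (id 12, level 1).
Iteration 2: rows with depends_on in {6,12} -> sign (id 8, level 2), lint (id 10, level 2).
Iteration 3: rows with depends_on in {8,10} -> package (id 13, level 3).
Iteration 4: no rows with depends_on in {13}; recursion stops.
level values: 0, 1, 1, 2, 2, 3; the maximum is 3.

3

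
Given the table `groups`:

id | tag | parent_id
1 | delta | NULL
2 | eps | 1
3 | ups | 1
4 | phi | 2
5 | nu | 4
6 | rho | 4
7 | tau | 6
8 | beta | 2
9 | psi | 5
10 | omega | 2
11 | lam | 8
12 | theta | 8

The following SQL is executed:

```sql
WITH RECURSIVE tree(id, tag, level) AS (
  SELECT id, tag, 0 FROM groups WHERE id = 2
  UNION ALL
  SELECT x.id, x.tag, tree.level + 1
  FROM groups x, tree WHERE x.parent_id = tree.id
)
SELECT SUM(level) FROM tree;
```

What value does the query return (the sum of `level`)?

17

Base: id=2 (eps) at level 0.
Iteration 1: rows with parent_id in {2} -> phi (id 4, level 1), beta (id 8, level 1), omega (id 10, level 1).
Iteration 2: rows with parent_id in {4,8,10} -> nu (id 5, level 2), rho (id 6, level 2), lam (id 11, level 2), theta (id 12, level 2).
Iteration 3: rows with parent_id in {5,6,11,12} -> tau (id 7, level 3), psi (id 9, level 3).
Iteration 4: no rows with parent_id in {7,9}; recursion stops.
SUM(level) = 0 + 1 + 1 + 1 + 2 + 2 + 2 + 2 + 3 + 3 = 17.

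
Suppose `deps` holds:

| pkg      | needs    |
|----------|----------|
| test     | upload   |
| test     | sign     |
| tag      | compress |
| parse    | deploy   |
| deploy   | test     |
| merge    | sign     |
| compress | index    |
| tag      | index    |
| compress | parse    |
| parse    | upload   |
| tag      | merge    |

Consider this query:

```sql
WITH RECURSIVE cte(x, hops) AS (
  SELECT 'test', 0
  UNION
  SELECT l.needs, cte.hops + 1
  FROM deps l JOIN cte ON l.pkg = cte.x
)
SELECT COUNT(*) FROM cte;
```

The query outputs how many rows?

3

Base: (test, hops=0).
Iteration 1: edges from {test} -> (sign, hops=1), (upload, hops=1).
Iteration 2: no outgoing edges from {sign,upload}; recursion stops.
Total rows emitted: 3.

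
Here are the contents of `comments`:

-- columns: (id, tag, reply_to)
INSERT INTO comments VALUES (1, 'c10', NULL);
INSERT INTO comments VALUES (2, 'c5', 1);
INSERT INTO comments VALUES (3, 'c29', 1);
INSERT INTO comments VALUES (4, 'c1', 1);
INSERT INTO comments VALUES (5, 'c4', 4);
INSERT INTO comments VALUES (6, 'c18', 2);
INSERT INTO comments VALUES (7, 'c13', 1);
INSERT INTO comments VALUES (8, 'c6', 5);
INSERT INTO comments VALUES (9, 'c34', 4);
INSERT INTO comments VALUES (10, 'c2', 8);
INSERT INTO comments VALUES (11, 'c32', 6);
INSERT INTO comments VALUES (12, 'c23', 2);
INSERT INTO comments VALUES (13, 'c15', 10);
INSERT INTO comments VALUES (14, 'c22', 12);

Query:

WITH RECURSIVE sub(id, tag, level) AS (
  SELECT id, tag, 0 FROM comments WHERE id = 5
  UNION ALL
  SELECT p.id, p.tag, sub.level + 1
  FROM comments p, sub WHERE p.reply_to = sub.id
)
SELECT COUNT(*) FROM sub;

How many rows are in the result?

Base: id=5 (c4) at level 0.
Iteration 1: rows with reply_to in {5} -> c6 (id 8, level 1).
Iteration 2: rows with reply_to in {8} -> c2 (id 10, level 2).
Iteration 3: rows with reply_to in {10} -> c15 (id 13, level 3).
Iteration 4: no rows with reply_to in {13}; recursion stops.
Total rows emitted: 4.

4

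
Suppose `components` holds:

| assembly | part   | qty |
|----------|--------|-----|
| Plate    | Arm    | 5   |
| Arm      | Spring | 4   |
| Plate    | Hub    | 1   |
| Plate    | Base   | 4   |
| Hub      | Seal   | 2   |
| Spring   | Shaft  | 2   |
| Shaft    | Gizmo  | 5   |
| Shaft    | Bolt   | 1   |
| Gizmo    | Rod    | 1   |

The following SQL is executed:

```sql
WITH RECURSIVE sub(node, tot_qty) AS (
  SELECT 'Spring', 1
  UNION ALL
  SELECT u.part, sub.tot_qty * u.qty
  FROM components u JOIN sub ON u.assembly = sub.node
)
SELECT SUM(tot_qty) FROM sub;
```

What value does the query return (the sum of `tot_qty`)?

Base: (Spring, tot_qty=1).
Iteration 1: components of {Spring} -> Shaft = 1*2 = 2.
Iteration 2: components of {Shaft} -> Bolt = 2*1 = 2, Gizmo = 2*5 = 10.
Iteration 3: components of {Bolt,Gizmo} -> Rod = 10*1 = 10.
Iteration 4: no further components; recursion stops.
SUM(tot_qty) = 1 + 2 + 10 + 2 + 10 = 25.

25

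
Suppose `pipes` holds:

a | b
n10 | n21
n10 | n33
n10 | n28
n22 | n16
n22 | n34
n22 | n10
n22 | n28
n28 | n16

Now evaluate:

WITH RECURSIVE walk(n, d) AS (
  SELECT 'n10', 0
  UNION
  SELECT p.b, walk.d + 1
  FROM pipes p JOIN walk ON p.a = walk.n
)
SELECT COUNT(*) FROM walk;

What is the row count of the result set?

Base: (n10, d=0).
Iteration 1: edges from {n10} -> (n21, d=1), (n28, d=1), (n33, d=1).
Iteration 2: edges from {n21,n28,n33} -> (n16, d=2).
Iteration 3: no outgoing edges from {n16}; recursion stops.
Total rows emitted: 5.

5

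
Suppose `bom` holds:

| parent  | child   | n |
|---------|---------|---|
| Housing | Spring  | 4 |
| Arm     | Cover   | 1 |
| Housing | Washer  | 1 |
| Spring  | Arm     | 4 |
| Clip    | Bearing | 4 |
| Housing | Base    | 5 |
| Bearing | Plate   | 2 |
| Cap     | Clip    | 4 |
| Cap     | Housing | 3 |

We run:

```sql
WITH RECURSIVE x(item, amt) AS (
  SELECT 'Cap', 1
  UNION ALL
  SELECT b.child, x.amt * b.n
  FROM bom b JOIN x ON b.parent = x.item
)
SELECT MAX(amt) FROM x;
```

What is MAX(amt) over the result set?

Base: (Cap, amt=1).
Iteration 1: components of {Cap} -> Clip = 1*4 = 4, Housing = 1*3 = 3.
Iteration 2: components of {Clip,Housing} -> Base = 3*5 = 15, Bearing = 4*4 = 16, Spring = 3*4 = 12, Washer = 3*1 = 3.
Iteration 3: components of {Base,Bearing,Spring,Washer} -> Arm = 12*4 = 48, Plate = 16*2 = 32.
Iteration 4: components of {Arm,Plate} -> Cover = 48*1 = 48.
Iteration 5: no further components; recursion stops.
amt values: 1, 3, 4, 12, 15, 3, 16, 48, 32, 48; the maximum is 48.

48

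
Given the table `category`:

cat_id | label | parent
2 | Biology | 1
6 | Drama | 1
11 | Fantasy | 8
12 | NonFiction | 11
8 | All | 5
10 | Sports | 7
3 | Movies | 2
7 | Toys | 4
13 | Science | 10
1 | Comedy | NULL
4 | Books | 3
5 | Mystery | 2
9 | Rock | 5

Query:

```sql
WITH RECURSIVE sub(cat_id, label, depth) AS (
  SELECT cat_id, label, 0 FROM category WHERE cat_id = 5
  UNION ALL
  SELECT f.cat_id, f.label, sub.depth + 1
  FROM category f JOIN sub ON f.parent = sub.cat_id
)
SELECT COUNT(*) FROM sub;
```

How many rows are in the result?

5

Base: cat_id=5 (Mystery) at depth 0.
Iteration 1: rows with parent in {5} -> All (id 8, depth 1), Rock (id 9, depth 1).
Iteration 2: rows with parent in {8,9} -> Fantasy (id 11, depth 2).
Iteration 3: rows with parent in {11} -> NonFiction (id 12, depth 3).
Iteration 4: no rows with parent in {12}; recursion stops.
Total rows emitted: 5.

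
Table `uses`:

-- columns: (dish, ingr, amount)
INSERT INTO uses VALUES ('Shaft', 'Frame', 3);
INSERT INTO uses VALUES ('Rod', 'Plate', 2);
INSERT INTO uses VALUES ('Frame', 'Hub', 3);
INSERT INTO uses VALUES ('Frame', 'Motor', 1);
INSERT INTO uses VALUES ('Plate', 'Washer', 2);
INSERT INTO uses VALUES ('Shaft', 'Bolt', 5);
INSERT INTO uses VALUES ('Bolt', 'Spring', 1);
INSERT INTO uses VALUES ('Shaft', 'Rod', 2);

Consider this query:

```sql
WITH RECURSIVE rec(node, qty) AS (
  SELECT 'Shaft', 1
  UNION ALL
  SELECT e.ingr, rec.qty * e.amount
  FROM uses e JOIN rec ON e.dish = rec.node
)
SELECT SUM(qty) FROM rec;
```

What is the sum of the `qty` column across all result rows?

Base: (Shaft, qty=1).
Iteration 1: components of {Shaft} -> Bolt = 1*5 = 5, Frame = 1*3 = 3, Rod = 1*2 = 2.
Iteration 2: components of {Bolt,Frame,Rod} -> Hub = 3*3 = 9, Motor = 3*1 = 3, Plate = 2*2 = 4, Spring = 5*1 = 5.
Iteration 3: components of {Hub,Motor,Plate,Spring} -> Washer = 4*2 = 8.
Iteration 4: no further components; recursion stops.
SUM(qty) = 1 + 2 + 3 + 5 + 4 + 9 + 3 + 5 + 8 = 40.

40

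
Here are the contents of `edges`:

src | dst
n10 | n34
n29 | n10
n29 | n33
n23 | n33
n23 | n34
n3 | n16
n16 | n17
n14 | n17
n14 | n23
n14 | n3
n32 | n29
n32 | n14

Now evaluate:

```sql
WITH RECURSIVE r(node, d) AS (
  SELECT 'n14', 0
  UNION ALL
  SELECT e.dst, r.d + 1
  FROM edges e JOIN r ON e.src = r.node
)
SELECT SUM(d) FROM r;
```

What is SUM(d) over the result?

Base: (n14, d=0).
Iteration 1: edges from {n14} -> (n17, d=1), (n23, d=1), (n3, d=1).
Iteration 2: edges from {n17,n23,n3} -> (n16, d=2), (n33, d=2), (n34, d=2).
Iteration 3: edges from {n16,n33,n34} -> (n17, d=3).
Iteration 4: no outgoing edges from {n17}; recursion stops.
SUM(d) = 0 + 1 + 1 + 1 + 2 + 2 + 2 + 3 = 12.

12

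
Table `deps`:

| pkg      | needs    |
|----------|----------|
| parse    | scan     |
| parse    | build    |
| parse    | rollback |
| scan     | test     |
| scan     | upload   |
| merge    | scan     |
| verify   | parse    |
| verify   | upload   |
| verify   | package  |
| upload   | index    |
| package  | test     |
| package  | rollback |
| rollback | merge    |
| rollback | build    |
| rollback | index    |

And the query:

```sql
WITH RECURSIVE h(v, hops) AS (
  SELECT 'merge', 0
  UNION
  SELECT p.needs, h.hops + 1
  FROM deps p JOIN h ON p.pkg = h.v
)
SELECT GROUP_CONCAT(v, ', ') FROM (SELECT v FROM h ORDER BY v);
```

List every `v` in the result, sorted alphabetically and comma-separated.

Base: (merge, hops=0).
Iteration 1: edges from {merge} -> (scan, hops=1).
Iteration 2: edges from {scan} -> (test, hops=2), (upload, hops=2).
Iteration 3: edges from {test,upload} -> (index, hops=3).
Iteration 4: no outgoing edges from {index}; recursion stops.

index, merge, scan, test, upload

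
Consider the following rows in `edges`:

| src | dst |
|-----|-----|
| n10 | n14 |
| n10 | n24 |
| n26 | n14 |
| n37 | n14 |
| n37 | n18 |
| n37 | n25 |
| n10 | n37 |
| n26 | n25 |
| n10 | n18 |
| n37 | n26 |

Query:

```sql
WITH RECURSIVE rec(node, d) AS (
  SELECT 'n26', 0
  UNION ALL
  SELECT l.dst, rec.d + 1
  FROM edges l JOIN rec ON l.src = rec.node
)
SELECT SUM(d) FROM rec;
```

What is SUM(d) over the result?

2

Base: (n26, d=0).
Iteration 1: edges from {n26} -> (n14, d=1), (n25, d=1).
Iteration 2: no outgoing edges from {n14,n25}; recursion stops.
SUM(d) = 0 + 1 + 1 = 2.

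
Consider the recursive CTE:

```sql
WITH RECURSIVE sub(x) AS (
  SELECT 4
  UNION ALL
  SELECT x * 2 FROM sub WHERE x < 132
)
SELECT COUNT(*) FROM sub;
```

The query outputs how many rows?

Base: x=4.
Iteration 1: 4 < 132 holds -> x = 4 * 2 = 8.
Iteration 2: 8 < 132 holds -> x = 8 * 2 = 16.
Iteration 3: 16 < 132 holds -> x = 16 * 2 = 32.
Iteration 4: 32 < 132 holds -> x = 32 * 2 = 64.
Iteration 5: 64 < 132 holds -> x = 64 * 2 = 128.
Iteration 6: 128 < 132 holds -> x = 128 * 2 = 256.
Iteration 7: 256 < 132 fails; recursion stops.
Total rows emitted: 7.

7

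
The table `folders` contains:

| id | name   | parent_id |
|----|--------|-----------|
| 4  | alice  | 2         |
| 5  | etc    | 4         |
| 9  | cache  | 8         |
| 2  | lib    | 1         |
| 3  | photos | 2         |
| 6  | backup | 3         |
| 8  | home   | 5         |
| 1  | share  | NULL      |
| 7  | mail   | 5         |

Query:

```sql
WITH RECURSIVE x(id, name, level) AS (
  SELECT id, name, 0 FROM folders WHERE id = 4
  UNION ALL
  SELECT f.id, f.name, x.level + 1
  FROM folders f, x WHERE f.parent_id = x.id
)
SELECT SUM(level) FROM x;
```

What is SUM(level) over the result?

Base: id=4 (alice) at level 0.
Iteration 1: rows with parent_id in {4} -> etc (id 5, level 1).
Iteration 2: rows with parent_id in {5} -> mail (id 7, level 2), home (id 8, level 2).
Iteration 3: rows with parent_id in {7,8} -> cache (id 9, level 3).
Iteration 4: no rows with parent_id in {9}; recursion stops.
SUM(level) = 0 + 1 + 2 + 2 + 3 = 8.

8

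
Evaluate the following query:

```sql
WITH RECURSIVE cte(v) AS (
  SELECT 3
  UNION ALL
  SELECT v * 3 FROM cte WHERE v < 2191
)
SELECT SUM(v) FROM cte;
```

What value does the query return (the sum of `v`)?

Base: v=3.
Iteration 1: 3 < 2191 holds -> v = 3 * 3 = 9.
Iteration 2: 9 < 2191 holds -> v = 9 * 3 = 27.
Iteration 3: 27 < 2191 holds -> v = 27 * 3 = 81.
Iteration 4: 81 < 2191 holds -> v = 81 * 3 = 243.
Iteration 5: 243 < 2191 holds -> v = 243 * 3 = 729.
Iteration 6: 729 < 2191 holds -> v = 729 * 3 = 2187.
Iteration 7: 2187 < 2191 holds -> v = 2187 * 3 = 6561.
Iteration 8: 6561 < 2191 fails; recursion stops.
SUM(v) = 3 + 9 + 27 + 81 + 243 + 729 + 2187 + 6561 = 9840.

9840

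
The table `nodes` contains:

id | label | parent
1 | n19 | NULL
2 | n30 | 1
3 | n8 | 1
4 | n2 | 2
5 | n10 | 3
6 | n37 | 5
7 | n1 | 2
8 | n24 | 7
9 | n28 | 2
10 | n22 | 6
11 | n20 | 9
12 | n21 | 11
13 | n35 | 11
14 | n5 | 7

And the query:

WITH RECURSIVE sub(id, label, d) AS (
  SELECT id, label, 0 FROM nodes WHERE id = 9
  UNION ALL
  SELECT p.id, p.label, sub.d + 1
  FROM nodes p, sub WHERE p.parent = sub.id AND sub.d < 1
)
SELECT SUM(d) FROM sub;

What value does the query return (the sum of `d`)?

Base: id=9 (n28) at d 0.
Iteration 1: rows with parent in {9} -> n20 (id 11, d 1).
Iteration 2: d < 1 fails for all current rows; recursion stops.
SUM(d) = 0 + 1 = 1.

1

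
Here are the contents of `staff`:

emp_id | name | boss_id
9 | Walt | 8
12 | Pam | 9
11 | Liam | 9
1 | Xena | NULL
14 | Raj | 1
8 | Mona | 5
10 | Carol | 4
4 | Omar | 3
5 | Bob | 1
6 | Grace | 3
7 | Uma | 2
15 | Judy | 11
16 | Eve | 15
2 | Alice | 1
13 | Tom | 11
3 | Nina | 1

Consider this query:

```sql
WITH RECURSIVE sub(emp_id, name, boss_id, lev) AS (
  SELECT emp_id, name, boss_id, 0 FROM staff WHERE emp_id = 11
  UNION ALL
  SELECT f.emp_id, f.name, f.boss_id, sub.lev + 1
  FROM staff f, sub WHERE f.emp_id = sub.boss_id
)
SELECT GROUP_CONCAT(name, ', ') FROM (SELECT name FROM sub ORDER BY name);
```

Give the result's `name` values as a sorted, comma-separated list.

Bob, Liam, Mona, Walt, Xena

Base: emp_id=11 (Liam), boss_id=9, lev 0.
Iteration 1: join on emp_id=9 -> Walt (id 9, boss_id=8, lev 1).
Iteration 2: join on emp_id=8 -> Mona (id 8, boss_id=5, lev 2).
Iteration 3: join on emp_id=5 -> Bob (id 5, boss_id=1, lev 3).
Iteration 4: join on emp_id=1 -> Xena (id 1, boss_id=NULL, lev 4).
Iteration 5: boss_id is NULL; no match; recursion stops.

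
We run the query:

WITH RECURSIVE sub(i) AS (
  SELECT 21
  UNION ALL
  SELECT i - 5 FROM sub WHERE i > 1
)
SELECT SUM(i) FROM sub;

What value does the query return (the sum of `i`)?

Base: i=21.
Iteration 1: 21 > 1 holds -> i = 21 - 5 = 16.
Iteration 2: 16 > 1 holds -> i = 16 - 5 = 11.
Iteration 3: 11 > 1 holds -> i = 11 - 5 = 6.
Iteration 4: 6 > 1 holds -> i = 6 - 5 = 1.
Iteration 5: 1 > 1 fails; recursion stops.
SUM(i) = 21 + 16 + 11 + 6 + 1 = 55.

55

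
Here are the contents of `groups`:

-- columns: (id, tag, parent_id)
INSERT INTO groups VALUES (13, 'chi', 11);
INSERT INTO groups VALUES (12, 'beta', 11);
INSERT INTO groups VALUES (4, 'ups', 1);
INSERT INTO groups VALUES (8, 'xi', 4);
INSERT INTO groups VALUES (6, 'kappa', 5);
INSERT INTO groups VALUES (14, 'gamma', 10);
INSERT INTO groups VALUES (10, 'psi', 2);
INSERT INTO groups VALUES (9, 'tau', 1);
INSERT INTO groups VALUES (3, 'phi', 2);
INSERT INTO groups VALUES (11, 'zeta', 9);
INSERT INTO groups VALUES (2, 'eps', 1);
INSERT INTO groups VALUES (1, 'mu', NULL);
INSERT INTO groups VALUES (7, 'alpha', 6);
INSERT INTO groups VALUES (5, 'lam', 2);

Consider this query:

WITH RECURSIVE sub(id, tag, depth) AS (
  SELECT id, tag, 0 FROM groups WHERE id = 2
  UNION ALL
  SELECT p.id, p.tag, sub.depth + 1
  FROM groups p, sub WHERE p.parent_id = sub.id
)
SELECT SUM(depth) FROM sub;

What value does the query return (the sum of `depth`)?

Base: id=2 (eps) at depth 0.
Iteration 1: rows with parent_id in {2} -> phi (id 3, depth 1), lam (id 5, depth 1), psi (id 10, depth 1).
Iteration 2: rows with parent_id in {3,5,10} -> kappa (id 6, depth 2), gamma (id 14, depth 2).
Iteration 3: rows with parent_id in {6,14} -> alpha (id 7, depth 3).
Iteration 4: no rows with parent_id in {7}; recursion stops.
SUM(depth) = 0 + 1 + 1 + 1 + 2 + 2 + 3 = 10.

10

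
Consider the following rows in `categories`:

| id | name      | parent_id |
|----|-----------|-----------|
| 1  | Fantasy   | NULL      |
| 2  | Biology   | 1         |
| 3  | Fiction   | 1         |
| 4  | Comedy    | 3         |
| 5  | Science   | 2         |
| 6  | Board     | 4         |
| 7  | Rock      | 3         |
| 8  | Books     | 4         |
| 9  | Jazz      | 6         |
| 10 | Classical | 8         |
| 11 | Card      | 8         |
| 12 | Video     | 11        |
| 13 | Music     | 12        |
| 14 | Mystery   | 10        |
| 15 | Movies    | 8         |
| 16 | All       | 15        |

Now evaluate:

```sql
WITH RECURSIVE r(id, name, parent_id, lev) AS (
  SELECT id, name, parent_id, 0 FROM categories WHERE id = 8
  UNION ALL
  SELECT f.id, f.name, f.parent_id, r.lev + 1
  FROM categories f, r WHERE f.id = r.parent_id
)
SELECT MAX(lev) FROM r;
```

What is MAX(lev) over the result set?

Base: id=8 (Books), parent_id=4, lev 0.
Iteration 1: join on id=4 -> Comedy (id 4, parent_id=3, lev 1).
Iteration 2: join on id=3 -> Fiction (id 3, parent_id=1, lev 2).
Iteration 3: join on id=1 -> Fantasy (id 1, parent_id=NULL, lev 3).
Iteration 4: parent_id is NULL; no match; recursion stops.
lev values: 0, 1, 2, 3; the maximum is 3.

3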